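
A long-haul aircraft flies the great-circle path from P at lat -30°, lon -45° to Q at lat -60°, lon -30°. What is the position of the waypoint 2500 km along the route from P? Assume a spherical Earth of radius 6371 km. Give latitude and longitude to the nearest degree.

From cos δ = sin φ₁ sin φ₂ + cos φ₁ cos φ₂ cos Δλ, the central angle is δ ≈ 0.552 rad (31.6°). The total great-circle distance is δ·R ≈ 0.552 × 6371 ≈ 3519 km, so the target fraction is f = 2500/3519 ≈ 0.710.
Interpolate at f ≈ 0.710 with slerp weights a = sin((1−f)δ)/sin δ ≈ 0.304, b = sin(fδ)/sin δ ≈ 0.729.
p = a·p₁ + b·p₂ ≈ (0.501, -0.368, -0.783); φ = arcsin(p_z) ≈ -51.53°, λ = atan2(p_y, p_x) ≈ -36.28°.

≈ lat -52°, lon -36°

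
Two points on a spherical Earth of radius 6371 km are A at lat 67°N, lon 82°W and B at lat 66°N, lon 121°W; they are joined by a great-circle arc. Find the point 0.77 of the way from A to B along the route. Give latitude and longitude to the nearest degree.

The haversine formula gives a central angle δ ≈ 0.268 rad (15.3°) between the endpoints.
Interpolate at f = 0.77 with slerp weights a = sin((1−f)δ)/sin δ ≈ 0.233, b = sin(fδ)/sin δ ≈ 0.774.
p = a·p₁ + b·p₂ ≈ (-0.149, -0.360, 0.921); φ = arcsin(p_z) ≈ 67.07°, λ = atan2(p_y, p_x) ≈ -112.56°.

≈ lat 67°N, lon 113°W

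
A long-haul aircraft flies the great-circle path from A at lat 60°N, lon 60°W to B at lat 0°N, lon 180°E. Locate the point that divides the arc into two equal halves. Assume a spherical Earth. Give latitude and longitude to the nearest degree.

≈ lat 45°N, lon 150°W

Convert each endpoint to a unit vector on the sphere (x = cos φ cos λ, y = cos φ sin λ, z = sin φ).
The central angle between the endpoints is δ = arccos(p₁·p₂) ≈ 1.823 rad (104.5°).
Interpolate at f = 1/2 with slerp weights a = sin((1−f)δ)/sin δ ≈ 0.816, b = sin(fδ)/sin δ ≈ 0.816.
p = a·p₁ + b·p₂ ≈ (-0.612, -0.354, 0.707); φ = arcsin(p_z) ≈ 45.00°, λ = atan2(p_y, p_x) ≈ -150.00°.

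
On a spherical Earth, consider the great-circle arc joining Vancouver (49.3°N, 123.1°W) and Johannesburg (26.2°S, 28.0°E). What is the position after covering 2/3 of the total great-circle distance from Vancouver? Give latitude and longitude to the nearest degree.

≈ 15°N, 0°E

The haversine formula gives a central angle δ ≈ 2.581 rad (147.9°) between the endpoints.
Interpolate at f = 2/3 with slerp weights a = sin((1−f)δ)/sin δ ≈ 1.426, b = sin(fδ)/sin δ ≈ 1.860.
p = a·p₁ + b·p₂ ≈ (0.966, 0.005, 0.260); φ = arcsin(p_z) ≈ 15.06°, λ = atan2(p_y, p_x) ≈ 0.27°.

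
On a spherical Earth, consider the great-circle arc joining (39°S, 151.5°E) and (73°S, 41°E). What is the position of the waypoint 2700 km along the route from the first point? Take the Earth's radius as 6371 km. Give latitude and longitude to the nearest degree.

The haversine formula gives a central angle δ ≈ 1.021 rad (58.5°) between the endpoints. The total great-circle distance is δ·R ≈ 1.021 × 6371 ≈ 6507 km, so the target fraction is f = 2700/6507 ≈ 0.415.
Interpolate at f ≈ 0.415 with slerp weights a = sin((1−f)δ)/sin δ ≈ 0.660, b = sin(fδ)/sin δ ≈ 0.482.
p = a·p₁ + b·p₂ ≈ (-0.344, 0.337, -0.876); φ = arcsin(p_z) ≈ -61.20°, λ = atan2(p_y, p_x) ≈ 135.59°.

≈ (61°S, 136°E)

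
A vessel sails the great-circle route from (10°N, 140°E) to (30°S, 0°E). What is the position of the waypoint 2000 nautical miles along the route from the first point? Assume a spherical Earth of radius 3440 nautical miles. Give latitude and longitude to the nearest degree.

≈ (9°S, 113°E)

Convert each endpoint to a unit vector on the sphere (x = cos φ cos λ, y = cos φ sin λ, z = sin φ).
The central angle between the endpoints is δ = arccos(p₁·p₂) ≈ 2.404 rad (137.7°). The total great-circle distance is δ·R ≈ 2.404 × 3440 ≈ 8270 nmi, so the target fraction is f = 2000/8270 ≈ 0.242.
Interpolate at f ≈ 0.242 with slerp weights a = sin((1−f)δ)/sin δ ≈ 1.440, b = sin(fδ)/sin δ ≈ 0.817.
p = a·p₁ + b·p₂ ≈ (-0.379, 0.912, -0.158); φ = arcsin(p_z) ≈ -9.11°, λ = atan2(p_y, p_x) ≈ 112.58°.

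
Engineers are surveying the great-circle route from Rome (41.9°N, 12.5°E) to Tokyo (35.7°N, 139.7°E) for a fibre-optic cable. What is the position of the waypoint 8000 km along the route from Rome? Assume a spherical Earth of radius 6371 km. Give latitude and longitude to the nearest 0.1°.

Convert each endpoint to a unit vector on the sphere (x = cos φ cos λ, y = cos φ sin λ, z = sin φ).
The central angle between the endpoints is δ = arccos(p₁·p₂) ≈ 1.547 rad (88.6°). The total great-circle distance is δ·R ≈ 1.547 × 6371 ≈ 9853 km, so the target fraction is f = 8000/9853 ≈ 0.812.
Interpolate at f ≈ 0.812 with slerp weights a = sin((1−f)δ)/sin δ ≈ 0.287, b = sin(fδ)/sin δ ≈ 0.951.
p = a·p₁ + b·p₂ ≈ (-0.381, 0.546, 0.747); φ = arcsin(p_z) ≈ 48.29°, λ = atan2(p_y, p_x) ≈ 124.89°.

≈ 48.3°N, 124.9°E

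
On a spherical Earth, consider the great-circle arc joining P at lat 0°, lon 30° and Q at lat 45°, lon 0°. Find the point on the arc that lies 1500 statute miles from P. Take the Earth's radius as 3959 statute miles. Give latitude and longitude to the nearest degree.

Convert each endpoint to a unit vector on the sphere (x = cos φ cos λ, y = cos φ sin λ, z = sin φ).
The central angle between the endpoints is δ = arccos(p₁·p₂) ≈ 0.912 rad (52.2°). The total great-circle distance is δ·R ≈ 0.912 × 3959 ≈ 3610 mi, so the target fraction is f = 1500/3610 ≈ 0.416.
Interpolate at f ≈ 0.416 with slerp weights a = sin((1−f)δ)/sin δ ≈ 0.643, b = sin(fδ)/sin δ ≈ 0.468.
p = a·p₁ + b·p₂ ≈ (0.887, 0.321, 0.331); φ = arcsin(p_z) ≈ 19.32°, λ = atan2(p_y, p_x) ≈ 19.90°.

≈ lat 19°, lon 20°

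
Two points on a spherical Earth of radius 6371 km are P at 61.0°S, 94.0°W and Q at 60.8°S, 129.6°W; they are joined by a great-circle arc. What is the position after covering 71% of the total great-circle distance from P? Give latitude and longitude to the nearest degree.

Write both endpoints as unit vectors p₁, p₂ with components (cos φ cos λ, cos φ sin λ, sin φ).
The central angle between the endpoints is δ = arccos(p₁·p₂) ≈ 0.298 rad (17.1°).
Interpolate at f = 0.71 with slerp weights a = sin((1−f)δ)/sin δ ≈ 0.294, b = sin(fδ)/sin δ ≈ 0.715.
p = a·p₁ + b·p₂ ≈ (-0.232, -0.411, -0.881); φ = arcsin(p_z) ≈ -61.82°, λ = atan2(p_y, p_x) ≈ -119.48°.

≈ 62°S, 119°W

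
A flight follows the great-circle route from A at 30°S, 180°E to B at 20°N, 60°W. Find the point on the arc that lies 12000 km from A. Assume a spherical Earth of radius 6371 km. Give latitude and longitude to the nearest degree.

Write both endpoints as unit vectors p₁, p₂ with components (cos φ cos λ, cos φ sin λ, sin φ).
The central angle between the endpoints is δ = arccos(p₁·p₂) ≈ 2.187 rad (125.3°). The total great-circle distance is δ·R ≈ 2.187 × 6371 ≈ 13933 km, so the target fraction is f = 12000/13933 ≈ 0.861.
Interpolate at f ≈ 0.861 with slerp weights a = sin((1−f)δ)/sin δ ≈ 0.366, b = sin(fδ)/sin δ ≈ 1.166.
p = a·p₁ + b·p₂ ≈ (0.231, -0.949, 0.216); φ = arcsin(p_z) ≈ 12.46°, λ = atan2(p_y, p_x) ≈ -76.33°.

≈ 12°N, 76°W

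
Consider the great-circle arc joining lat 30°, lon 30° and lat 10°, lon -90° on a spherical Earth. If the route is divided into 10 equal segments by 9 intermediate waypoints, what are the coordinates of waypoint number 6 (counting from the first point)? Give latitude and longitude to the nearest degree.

Write both endpoints as unit vectors p₁, p₂ with components (cos φ cos λ, cos φ sin λ, sin φ).
The central angle between the endpoints is δ = arccos(p₁·p₂) ≈ 1.917 rad (109.9°).
Interpolate at f = 6/10 with slerp weights a = sin((1−f)δ)/sin δ ≈ 0.738, b = sin(fδ)/sin δ ≈ 0.971.
p = a·p₁ + b·p₂ ≈ (0.553, -0.636, 0.537); φ = arcsin(p_z) ≈ 32.51°, λ = atan2(p_y, p_x) ≈ -48.99°.

≈ lat 33°, lon -49°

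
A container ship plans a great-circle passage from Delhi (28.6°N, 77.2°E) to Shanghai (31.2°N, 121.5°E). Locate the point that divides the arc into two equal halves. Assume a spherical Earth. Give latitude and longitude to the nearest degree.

Write both endpoints as unit vectors p₁, p₂ with components (cos φ cos λ, cos φ sin λ, sin φ).
The central angle between the endpoints is δ = arccos(p₁·p₂) ≈ 0.667 rad (38.2°).
Interpolate at f = 1/2 with slerp weights a = sin((1−f)δ)/sin δ ≈ 0.529, b = sin(fδ)/sin δ ≈ 0.529.
p = a·p₁ + b·p₂ ≈ (-0.134, 0.839, 0.527); φ = arcsin(p_z) ≈ 31.83°, λ = atan2(p_y, p_x) ≈ 99.05°.

≈ 32°N, 99°E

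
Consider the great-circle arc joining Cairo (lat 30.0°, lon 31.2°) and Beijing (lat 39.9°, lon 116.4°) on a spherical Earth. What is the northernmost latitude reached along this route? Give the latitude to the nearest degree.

≈ 44°

The great circle lies in the plane with unit normal n̂ = (p₁ × p₂)/|p₁ × p₂|.
Here n̂_z ≈ +0.715; the vertex latitude is φ_max = arccos|n̂_z| ≈ 44.4°.
Check via Clairaut: cos φ_max = |cos φ₁| · sin C = cos(30.0°)·sin(55.6°) ≈ 0.715, again giving ≈ 44.4°.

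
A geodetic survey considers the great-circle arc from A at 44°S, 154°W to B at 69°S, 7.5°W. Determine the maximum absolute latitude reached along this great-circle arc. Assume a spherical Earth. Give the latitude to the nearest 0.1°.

The great circle lies in the plane with unit normal n̂ = (p₁ × p₂)/|p₁ × p₂|.
Here n̂_z ≈ +0.158; the vertex latitude is φ_max = arccos|n̂_z| ≈ 80.9°.
Check via Clairaut: cos φ_max = |cos φ₁| · sin C = cos(44.0°)·sin(167.3°) ≈ 0.158, again giving ≈ 80.9°.

≈ 80.9°S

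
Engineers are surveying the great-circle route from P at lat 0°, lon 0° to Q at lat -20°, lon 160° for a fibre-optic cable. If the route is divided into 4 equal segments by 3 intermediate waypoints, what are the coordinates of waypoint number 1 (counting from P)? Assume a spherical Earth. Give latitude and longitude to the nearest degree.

The haversine formula gives a central angle δ ≈ 2.653 rad (152.0°) between the endpoints.
Interpolate at f = 1/4 with slerp weights a = sin((1−f)δ)/sin δ ≈ 1.946, b = sin(fδ)/sin δ ≈ 1.312.
p = a·p₁ + b·p₂ ≈ (0.788, 0.422, -0.449); φ = arcsin(p_z) ≈ -26.66°, λ = atan2(p_y, p_x) ≈ 28.15°.

≈ lat -27°, lon 28°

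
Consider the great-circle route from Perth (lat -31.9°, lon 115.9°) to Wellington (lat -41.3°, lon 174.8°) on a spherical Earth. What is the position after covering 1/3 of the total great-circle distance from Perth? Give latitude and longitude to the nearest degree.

The haversine formula gives a central angle δ ≈ 0.825 rad (47.3°) between the endpoints.
Interpolate at f = 1/3 with slerp weights a = sin((1−f)δ)/sin δ ≈ 0.712, b = sin(fδ)/sin δ ≈ 0.370.
p = a·p₁ + b·p₂ ≈ (-0.541, 0.569, -0.620); φ = arcsin(p_z) ≈ -38.32°, λ = atan2(p_y, p_x) ≈ 133.55°.

≈ lat -38°, lon 134°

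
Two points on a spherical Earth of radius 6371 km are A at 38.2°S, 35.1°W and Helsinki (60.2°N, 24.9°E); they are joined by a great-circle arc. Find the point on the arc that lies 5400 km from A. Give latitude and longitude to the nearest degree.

Write both endpoints as unit vectors p₁, p₂ with components (cos φ cos λ, cos φ sin λ, sin φ).
The central angle between the endpoints is δ = arccos(p₁·p₂) ≈ 1.919 rad (110.0°). The total great-circle distance is δ·R ≈ 1.919 × 6371 ≈ 12227 km, so the target fraction is f = 5400/12227 ≈ 0.442.
Interpolate at f ≈ 0.442 with slerp weights a = sin((1−f)δ)/sin δ ≈ 0.934, b = sin(fδ)/sin δ ≈ 0.798.
p = a·p₁ + b·p₂ ≈ (0.960, -0.255, 0.114); φ = arcsin(p_z) ≈ 6.57°, λ = atan2(p_y, p_x) ≈ -14.88°.

≈ 7°N, 15°W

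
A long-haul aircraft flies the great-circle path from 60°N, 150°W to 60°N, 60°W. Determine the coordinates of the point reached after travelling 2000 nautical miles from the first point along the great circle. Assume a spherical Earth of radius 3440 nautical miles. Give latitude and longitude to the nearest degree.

Write both endpoints as unit vectors p₁, p₂ with components (cos φ cos λ, cos φ sin λ, sin φ).
The central angle between the endpoints is δ = arccos(p₁·p₂) ≈ 0.723 rad (41.4°). The total great-circle distance is δ·R ≈ 0.723 × 3440 ≈ 2486 nmi, so the target fraction is f = 2000/2486 ≈ 0.804.
Interpolate at f ≈ 0.804 with slerp weights a = sin((1−f)δ)/sin δ ≈ 0.213, b = sin(fδ)/sin δ ≈ 0.830.
p = a·p₁ + b·p₂ ≈ (0.115, -0.413, 0.903); φ = arcsin(p_z) ≈ 64.62°, λ = atan2(p_y, p_x) ≈ -74.39°.

≈ 65°N, 74°W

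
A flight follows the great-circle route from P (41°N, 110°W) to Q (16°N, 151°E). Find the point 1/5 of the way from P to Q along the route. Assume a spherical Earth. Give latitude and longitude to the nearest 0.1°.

Write both endpoints as unit vectors p₁, p₂ with components (cos φ cos λ, cos φ sin λ, sin φ).
The central angle between the endpoints is δ = arccos(p₁·p₂) ≈ 1.503 rad (86.1°).
Interpolate at f = 1/5 with slerp weights a = sin((1−f)δ)/sin δ ≈ 0.935, b = sin(fδ)/sin δ ≈ 0.297.
p = a·p₁ + b·p₂ ≈ (-0.491, -0.525, 0.695); φ = arcsin(p_z) ≈ 44.05°, λ = atan2(p_y, p_x) ≈ -133.09°.

≈ (44.1°N, 133.1°W)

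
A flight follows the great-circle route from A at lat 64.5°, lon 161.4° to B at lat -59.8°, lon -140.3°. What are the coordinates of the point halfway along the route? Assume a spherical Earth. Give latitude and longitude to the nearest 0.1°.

≈ lat 2.7°, lon -167.0°

The haversine formula gives a central angle δ ≈ 2.300 rad (131.8°) between the endpoints.
Interpolate at f = 1/2 with slerp weights a = sin((1−f)δ)/sin δ ≈ 1.224, b = sin(fδ)/sin δ ≈ 1.224.
p = a·p₁ + b·p₂ ≈ (-0.973, -0.225, 0.047); φ = arcsin(p_z) ≈ 2.69°, λ = atan2(p_y, p_x) ≈ -166.97°.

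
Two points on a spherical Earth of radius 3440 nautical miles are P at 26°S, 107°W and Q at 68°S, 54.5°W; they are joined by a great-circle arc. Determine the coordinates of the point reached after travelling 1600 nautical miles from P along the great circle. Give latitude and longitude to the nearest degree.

From cos δ = sin φ₁ sin φ₂ + cos φ₁ cos φ₂ cos Δλ, the central angle is δ ≈ 0.913 rad (52.3°). The total great-circle distance is δ·R ≈ 0.913 × 3440 ≈ 3141 nmi, so the target fraction is f = 1600/3141 ≈ 0.509.
Interpolate at f ≈ 0.509 with slerp weights a = sin((1−f)δ)/sin δ ≈ 0.547, b = sin(fδ)/sin δ ≈ 0.567.
p = a·p₁ + b·p₂ ≈ (-0.020, -0.643, -0.765); φ = arcsin(p_z) ≈ -49.94°, λ = atan2(p_y, p_x) ≈ -91.82°.

≈ 50°S, 92°W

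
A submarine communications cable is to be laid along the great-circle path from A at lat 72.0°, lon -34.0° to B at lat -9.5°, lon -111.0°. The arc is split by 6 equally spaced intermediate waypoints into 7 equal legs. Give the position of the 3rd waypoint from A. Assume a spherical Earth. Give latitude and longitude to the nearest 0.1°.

Write both endpoints as unit vectors p₁, p₂ with components (cos φ cos λ, cos φ sin λ, sin φ).
The central angle between the endpoints is δ = arccos(p₁·p₂) ≈ 1.659 rad (95.1°).
Interpolate at f = 3/7 with slerp weights a = sin((1−f)δ)/sin δ ≈ 0.816, b = sin(fδ)/sin δ ≈ 0.655.
p = a·p₁ + b·p₂ ≈ (-0.023, -0.744, 0.667); φ = arcsin(p_z) ≈ 41.87°, λ = atan2(p_y, p_x) ≈ -91.74°.

≈ lat 41.9°, lon -91.7°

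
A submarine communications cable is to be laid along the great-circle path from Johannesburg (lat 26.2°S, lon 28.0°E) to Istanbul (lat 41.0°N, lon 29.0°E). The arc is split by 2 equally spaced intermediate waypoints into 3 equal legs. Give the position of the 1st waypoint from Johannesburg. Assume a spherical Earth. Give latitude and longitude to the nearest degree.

≈ lat 4°S, lon 28°E

Convert each endpoint to a unit vector on the sphere (x = cos φ cos λ, y = cos φ sin λ, z = sin φ).
The central angle between the endpoints is δ = arccos(p₁·p₂) ≈ 1.173 rad (67.2°).
Interpolate at f = 1/3 with slerp weights a = sin((1−f)δ)/sin δ ≈ 0.764, b = sin(fδ)/sin δ ≈ 0.413.
p = a·p₁ + b·p₂ ≈ (0.878, 0.473, -0.066); φ = arcsin(p_z) ≈ -3.80°, λ = atan2(p_y, p_x) ≈ 28.31°.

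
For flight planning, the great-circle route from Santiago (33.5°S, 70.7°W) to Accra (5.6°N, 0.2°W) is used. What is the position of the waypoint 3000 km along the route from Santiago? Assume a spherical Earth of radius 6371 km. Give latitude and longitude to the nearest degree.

Write both endpoints as unit vectors p₁, p₂ with components (cos φ cos λ, cos φ sin λ, sin φ).
The central angle between the endpoints is δ = arccos(p₁·p₂) ≈ 1.346 rad (77.1°). The total great-circle distance is δ·R ≈ 1.346 × 6371 ≈ 8574 km, so the target fraction is f = 3000/8574 ≈ 0.350.
Interpolate at f ≈ 0.350 with slerp weights a = sin((1−f)δ)/sin δ ≈ 0.787, b = sin(fδ)/sin δ ≈ 0.465.
p = a·p₁ + b·p₂ ≈ (0.680, -0.621, -0.389); φ = arcsin(p_z) ≈ -22.90°, λ = atan2(p_y, p_x) ≈ -42.41°.

≈ 23°S, 42°W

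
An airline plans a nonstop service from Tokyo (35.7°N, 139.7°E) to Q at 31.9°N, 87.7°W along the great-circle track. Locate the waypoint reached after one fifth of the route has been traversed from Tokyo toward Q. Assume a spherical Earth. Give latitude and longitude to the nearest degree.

Convert each endpoint to a unit vector on the sphere (x = cos φ cos λ, y = cos φ sin λ, z = sin φ).
The central angle between the endpoints is δ = arccos(p₁·p₂) ≈ 1.730 rad (99.1°).
Interpolate at f = 1/5 with slerp weights a = sin((1−f)δ)/sin δ ≈ 0.995, b = sin(fδ)/sin δ ≈ 0.343.
p = a·p₁ + b·p₂ ≈ (-0.605, 0.231, 0.762); φ = arcsin(p_z) ≈ 49.66°, λ = atan2(p_y, p_x) ≈ 159.06°.

≈ 50°N, 159°E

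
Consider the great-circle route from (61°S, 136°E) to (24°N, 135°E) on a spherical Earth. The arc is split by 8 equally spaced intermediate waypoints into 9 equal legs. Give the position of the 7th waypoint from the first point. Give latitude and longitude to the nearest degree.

Write both endpoints as unit vectors p₁, p₂ with components (cos φ cos λ, cos φ sin λ, sin φ).
The central angle between the endpoints is δ = arccos(p₁·p₂) ≈ 1.484 rad (85.0°).
Interpolate at f = 7/9 with slerp weights a = sin((1−f)δ)/sin δ ≈ 0.325, b = sin(fδ)/sin δ ≈ 0.918.
p = a·p₁ + b·p₂ ≈ (-0.706, 0.702, 0.089); φ = arcsin(p_z) ≈ 5.11°, λ = atan2(p_y, p_x) ≈ 135.16°.

≈ (5°N, 135°E)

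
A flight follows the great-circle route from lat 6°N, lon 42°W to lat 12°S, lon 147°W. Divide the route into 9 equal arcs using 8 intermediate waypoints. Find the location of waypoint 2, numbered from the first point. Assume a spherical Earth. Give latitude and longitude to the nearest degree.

Write both endpoints as unit vectors p₁, p₂ with components (cos φ cos λ, cos φ sin λ, sin φ).
The central angle between the endpoints is δ = arccos(p₁·p₂) ≈ 1.848 rad (105.9°).
Interpolate at f = 2/9 with slerp weights a = sin((1−f)δ)/sin δ ≈ 1.030, b = sin(fδ)/sin δ ≈ 0.415.
p = a·p₁ + b·p₂ ≈ (0.421, -0.907, 0.021); φ = arcsin(p_z) ≈ 1.23°, λ = atan2(p_y, p_x) ≈ -65.09°.

≈ lat 1°N, lon 65°W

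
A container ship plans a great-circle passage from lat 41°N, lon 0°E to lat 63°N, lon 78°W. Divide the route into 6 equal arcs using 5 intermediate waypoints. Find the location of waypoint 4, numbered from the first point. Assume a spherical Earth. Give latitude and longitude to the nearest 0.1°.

≈ lat 61.9°N, lon 42.3°W

Convert each endpoint to a unit vector on the sphere (x = cos φ cos λ, y = cos φ sin λ, z = sin φ).
The central angle between the endpoints is δ = arccos(p₁·p₂) ≈ 0.856 rad (49.0°).
Interpolate at f = 4/6 with slerp weights a = sin((1−f)δ)/sin δ ≈ 0.373, b = sin(fδ)/sin δ ≈ 0.715.
p = a·p₁ + b·p₂ ≈ (0.349, -0.318, 0.882); φ = arcsin(p_z) ≈ 61.85°, λ = atan2(p_y, p_x) ≈ -42.32°.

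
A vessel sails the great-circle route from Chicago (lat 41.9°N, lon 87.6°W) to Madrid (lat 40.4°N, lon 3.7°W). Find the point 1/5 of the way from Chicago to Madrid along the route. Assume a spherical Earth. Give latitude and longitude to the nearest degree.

≈ lat 47°N, lon 72°W

From cos δ = sin φ₁ sin φ₂ + cos φ₁ cos φ₂ cos Δλ, the central angle is δ ≈ 1.055 rad (60.5°).
Interpolate at f = 1/5 with slerp weights a = sin((1−f)δ)/sin δ ≈ 0.859, b = sin(fδ)/sin δ ≈ 0.241.
p = a·p₁ + b·p₂ ≈ (0.210, -0.651, 0.730); φ = arcsin(p_z) ≈ 46.87°, λ = atan2(p_y, p_x) ≈ -72.13°.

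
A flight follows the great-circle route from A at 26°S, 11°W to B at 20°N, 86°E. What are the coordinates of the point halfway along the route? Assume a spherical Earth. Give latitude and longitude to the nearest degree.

Write both endpoints as unit vectors p₁, p₂ with components (cos φ cos λ, cos φ sin λ, sin φ).
The central angle between the endpoints is δ = arccos(p₁·p₂) ≈ 1.826 rad (104.6°).
Interpolate at f = 1/2 with slerp weights a = sin((1−f)δ)/sin δ ≈ 0.818, b = sin(fδ)/sin δ ≈ 0.818.
p = a·p₁ + b·p₂ ≈ (0.775, 0.627, -0.079); φ = arcsin(p_z) ≈ -4.52°, λ = atan2(p_y, p_x) ≈ 38.94°.

≈ 5°S, 39°E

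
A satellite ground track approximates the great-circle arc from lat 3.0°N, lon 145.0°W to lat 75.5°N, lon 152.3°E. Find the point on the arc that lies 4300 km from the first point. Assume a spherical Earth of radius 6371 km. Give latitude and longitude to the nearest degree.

The haversine formula gives a central angle δ ≈ 1.405 rad (80.5°) between the endpoints. The total great-circle distance is δ·R ≈ 1.405 × 6371 ≈ 8949 km, so the target fraction is f = 4300/8949 ≈ 0.480.
Interpolate at f ≈ 0.480 with slerp weights a = sin((1−f)δ)/sin δ ≈ 0.676, b = sin(fδ)/sin δ ≈ 0.634.
p = a·p₁ + b·p₂ ≈ (-0.693, -0.313, 0.649); φ = arcsin(p_z) ≈ 40.45°, λ = atan2(p_y, p_x) ≈ -155.67°.

≈ lat 40°N, lon 156°W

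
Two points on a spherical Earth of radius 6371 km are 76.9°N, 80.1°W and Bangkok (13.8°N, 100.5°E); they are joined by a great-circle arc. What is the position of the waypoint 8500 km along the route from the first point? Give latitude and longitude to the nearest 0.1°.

≈ 26.7°N, 100.5°E

From cos δ = sin φ₁ sin φ₂ + cos φ₁ cos φ₂ cos Δλ, the central angle is δ ≈ 1.559 rad (89.3°). The total great-circle distance is δ·R ≈ 1.559 × 6371 ≈ 9930 km, so the target fraction is f = 8500/9930 ≈ 0.856.
Interpolate at f ≈ 0.856 with slerp weights a = sin((1−f)δ)/sin δ ≈ 0.223, b = sin(fδ)/sin δ ≈ 0.972.
p = a·p₁ + b·p₂ ≈ (-0.163, 0.879, 0.449); φ = arcsin(p_z) ≈ 26.66°, λ = atan2(p_y, p_x) ≈ 100.53°.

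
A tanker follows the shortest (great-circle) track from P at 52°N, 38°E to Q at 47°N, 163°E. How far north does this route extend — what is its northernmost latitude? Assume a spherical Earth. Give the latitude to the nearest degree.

The great circle lies in the plane with unit normal n̂ = (p₁ × p₂)/|p₁ × p₂|.
Here n̂_z ≈ +0.365; the vertex latitude is φ_max = arccos|n̂_z| ≈ 68.6°.
Check via Clairaut: cos φ_max = |cos φ₁| · sin C = cos(52.0°)·sin(36.4°) ≈ 0.365, again giving ≈ 68.6°.

≈ 69°N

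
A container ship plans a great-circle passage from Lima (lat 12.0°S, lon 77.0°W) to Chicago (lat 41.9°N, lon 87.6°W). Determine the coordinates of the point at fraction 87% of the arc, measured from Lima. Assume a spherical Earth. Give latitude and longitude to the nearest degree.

≈ lat 35°N, lon 86°W

Write both endpoints as unit vectors p₁, p₂ with components (cos φ cos λ, cos φ sin λ, sin φ).
The central angle between the endpoints is δ = arccos(p₁·p₂) ≈ 0.956 rad (54.8°).
Interpolate at f = 0.87 with slerp weights a = sin((1−f)δ)/sin δ ≈ 0.152, b = sin(fδ)/sin δ ≈ 0.905.
p = a·p₁ + b·p₂ ≈ (0.062, -0.817, 0.573); φ = arcsin(p_z) ≈ 34.94°, λ = atan2(p_y, p_x) ≈ -85.69°.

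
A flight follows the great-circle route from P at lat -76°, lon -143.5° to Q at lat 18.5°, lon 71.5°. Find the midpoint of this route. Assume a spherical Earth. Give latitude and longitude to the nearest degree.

The haversine formula gives a central angle δ ≈ 2.090 rad (119.7°) between the endpoints.
Interpolate at f = 1/2 with slerp weights a = sin((1−f)δ)/sin δ ≈ 0.996, b = sin(fδ)/sin δ ≈ 0.996.
p = a·p₁ + b·p₂ ≈ (0.106, 0.752, -0.650); φ = arcsin(p_z) ≈ -40.56°, λ = atan2(p_y, p_x) ≈ 81.98°.

≈ lat -41°, lon 82°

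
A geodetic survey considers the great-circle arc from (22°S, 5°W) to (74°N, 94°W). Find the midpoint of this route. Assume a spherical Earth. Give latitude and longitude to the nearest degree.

≈ (31°N, 21°W)

From cos δ = sin φ₁ sin φ₂ + cos φ₁ cos φ₂ cos Δλ, the central angle is δ ≈ 1.934 rad (110.8°).
Interpolate at f = 1/2 with slerp weights a = sin((1−f)δ)/sin δ ≈ 0.881, b = sin(fδ)/sin δ ≈ 0.881.
p = a·p₁ + b·p₂ ≈ (0.797, -0.313, 0.517); φ = arcsin(p_z) ≈ 31.12°, λ = atan2(p_y, p_x) ≈ -21.47°.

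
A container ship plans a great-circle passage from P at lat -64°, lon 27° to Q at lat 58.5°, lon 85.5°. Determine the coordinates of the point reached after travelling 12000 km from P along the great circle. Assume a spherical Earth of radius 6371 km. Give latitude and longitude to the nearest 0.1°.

The haversine formula gives a central angle δ ≈ 2.274 rad (130.3°) between the endpoints. The total great-circle distance is δ·R ≈ 2.274 × 6371 ≈ 14488 km, so the target fraction is f = 12000/14488 ≈ 0.828.
Interpolate at f ≈ 0.828 with slerp weights a = sin((1−f)δ)/sin δ ≈ 0.499, b = sin(fδ)/sin δ ≈ 1.247.
p = a·p₁ + b·p₂ ≈ (0.246, 0.749, 0.615); φ = arcsin(p_z) ≈ 37.96°, λ = atan2(p_y, p_x) ≈ 71.82°.

≈ lat 38.0°, lon 71.8°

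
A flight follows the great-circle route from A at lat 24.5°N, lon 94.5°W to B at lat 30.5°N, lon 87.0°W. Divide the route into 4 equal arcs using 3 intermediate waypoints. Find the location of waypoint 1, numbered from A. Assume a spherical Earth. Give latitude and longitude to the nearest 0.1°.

Convert each endpoint to a unit vector on the sphere (x = cos φ cos λ, y = cos φ sin λ, z = sin φ).
The central angle between the endpoints is δ = arccos(p₁·p₂) ≈ 0.156 rad (9.0°).
Interpolate at f = 1/4 with slerp weights a = sin((1−f)δ)/sin δ ≈ 0.751, b = sin(fδ)/sin δ ≈ 0.251.
p = a·p₁ + b·p₂ ≈ (-0.042, -0.898, 0.439); φ = arcsin(p_z) ≈ 26.04°, λ = atan2(p_y, p_x) ≈ -92.70°.

≈ lat 26.0°N, lon 92.7°W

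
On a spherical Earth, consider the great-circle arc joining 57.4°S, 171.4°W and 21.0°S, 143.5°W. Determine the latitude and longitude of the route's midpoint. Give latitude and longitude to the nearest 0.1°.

≈ 40.0°S, 153.6°W

The haversine formula gives a central angle δ ≈ 0.728 rad (41.7°) between the endpoints.
Interpolate at f = 1/2 with slerp weights a = sin((1−f)δ)/sin δ ≈ 0.535, b = sin(fδ)/sin δ ≈ 0.535.
p = a·p₁ + b·p₂ ≈ (-0.687, -0.340, -0.643); φ = arcsin(p_z) ≈ -39.98°, λ = atan2(p_y, p_x) ≈ -153.64°.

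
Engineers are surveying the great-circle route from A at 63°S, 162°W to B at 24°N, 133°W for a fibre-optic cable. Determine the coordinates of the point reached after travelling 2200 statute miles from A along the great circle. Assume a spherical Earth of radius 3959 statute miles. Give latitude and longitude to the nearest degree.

Write both endpoints as unit vectors p₁, p₂ with components (cos φ cos λ, cos φ sin λ, sin φ).
The central angle between the endpoints is δ = arccos(p₁·p₂) ≈ 1.570 rad (90.0°). The total great-circle distance is δ·R ≈ 1.570 × 3959 ≈ 6217 mi, so the target fraction is f = 2200/6217 ≈ 0.354.
Interpolate at f ≈ 0.354 with slerp weights a = sin((1−f)δ)/sin δ ≈ 0.849, b = sin(fδ)/sin δ ≈ 0.528.
p = a·p₁ + b·p₂ ≈ (-0.695, -0.472, -0.542); φ = arcsin(p_z) ≈ -32.83°, λ = atan2(p_y, p_x) ≈ -145.86°.

≈ 33°S, 146°W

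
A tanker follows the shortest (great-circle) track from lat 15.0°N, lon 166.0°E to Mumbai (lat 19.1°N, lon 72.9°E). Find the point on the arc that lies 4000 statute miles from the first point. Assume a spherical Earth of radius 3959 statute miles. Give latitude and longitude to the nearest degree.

Write both endpoints as unit vectors p₁, p₂ with components (cos φ cos λ, cos φ sin λ, sin φ).
The central angle between the endpoints is δ = arccos(p₁·p₂) ≈ 1.535 rad (88.0°). The total great-circle distance is δ·R ≈ 1.535 × 3959 ≈ 6079 mi, so the target fraction is f = 4000/6079 ≈ 0.658.
Interpolate at f ≈ 0.658 with slerp weights a = sin((1−f)δ)/sin δ ≈ 0.502, b = sin(fδ)/sin δ ≈ 0.848.
p = a·p₁ + b·p₂ ≈ (-0.235, 0.883, 0.407); φ = arcsin(p_z) ≈ 24.03°, λ = atan2(p_y, p_x) ≈ 104.89°.

≈ lat 24°N, lon 105°E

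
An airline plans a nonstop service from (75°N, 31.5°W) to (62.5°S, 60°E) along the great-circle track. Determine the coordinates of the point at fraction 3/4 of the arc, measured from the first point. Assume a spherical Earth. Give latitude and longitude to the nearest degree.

≈ (28°S, 40°E)

Convert each endpoint to a unit vector on the sphere (x = cos φ cos λ, y = cos φ sin λ, z = sin φ).
The central angle between the endpoints is δ = arccos(p₁·p₂) ≈ 2.606 rad (149.3°).
Interpolate at f = 3/4 with slerp weights a = sin((1−f)δ)/sin δ ≈ 1.188, b = sin(fδ)/sin δ ≈ 1.817.
p = a·p₁ + b·p₂ ≈ (0.682, 0.566, -0.464); φ = arcsin(p_z) ≈ -27.64°, λ = atan2(p_y, p_x) ≈ 39.70°.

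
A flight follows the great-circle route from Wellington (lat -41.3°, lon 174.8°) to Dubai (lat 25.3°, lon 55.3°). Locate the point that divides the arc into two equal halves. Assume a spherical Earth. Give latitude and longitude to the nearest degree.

≈ lat -15°, lon 106°

Write both endpoints as unit vectors p₁, p₂ with components (cos φ cos λ, cos φ sin λ, sin φ).
The central angle between the endpoints is δ = arccos(p₁·p₂) ≈ 2.235 rad (128.1°).
Interpolate at f = 1/2 with slerp weights a = sin((1−f)δ)/sin δ ≈ 1.142, b = sin(fδ)/sin δ ≈ 1.142.
p = a·p₁ + b·p₂ ≈ (-0.267, 0.926, -0.266); φ = arcsin(p_z) ≈ -15.41°, λ = atan2(p_y, p_x) ≈ 106.05°.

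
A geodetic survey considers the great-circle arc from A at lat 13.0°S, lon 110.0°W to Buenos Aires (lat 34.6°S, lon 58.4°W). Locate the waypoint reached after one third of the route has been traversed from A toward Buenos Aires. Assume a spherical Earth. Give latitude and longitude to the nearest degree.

≈ lat 22°S, lon 95°W

Convert each endpoint to a unit vector on the sphere (x = cos φ cos λ, y = cos φ sin λ, z = sin φ).
The central angle between the endpoints is δ = arccos(p₁·p₂) ≈ 0.894 rad (51.3°).
Interpolate at f = 1/3 with slerp weights a = sin((1−f)δ)/sin δ ≈ 0.720, b = sin(fδ)/sin δ ≈ 0.377.
p = a·p₁ + b·p₂ ≈ (-0.078, -0.923, -0.376); φ = arcsin(p_z) ≈ -22.08°, λ = atan2(p_y, p_x) ≈ -94.80°.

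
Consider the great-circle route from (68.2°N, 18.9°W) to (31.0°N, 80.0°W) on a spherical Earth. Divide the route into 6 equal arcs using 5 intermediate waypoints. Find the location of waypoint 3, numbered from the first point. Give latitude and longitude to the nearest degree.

≈ (53°N, 63°W)

From cos δ = sin φ₁ sin φ₂ + cos φ₁ cos φ₂ cos Δλ, the central angle is δ ≈ 0.887 rad (50.8°).
Interpolate at f = 3/6 with slerp weights a = sin((1−f)δ)/sin δ ≈ 0.554, b = sin(fδ)/sin δ ≈ 0.554.
p = a·p₁ + b·p₂ ≈ (0.277, -0.534, 0.799); φ = arcsin(p_z) ≈ 53.03°, λ = atan2(p_y, p_x) ≈ -62.59°.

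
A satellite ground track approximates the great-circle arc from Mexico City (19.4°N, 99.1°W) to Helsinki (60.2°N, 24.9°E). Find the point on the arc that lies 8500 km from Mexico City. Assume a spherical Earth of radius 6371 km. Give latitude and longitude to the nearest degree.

≈ (66°N, 1°E)

The haversine formula gives a central angle δ ≈ 1.545 rad (88.5°) between the endpoints. The total great-circle distance is δ·R ≈ 1.545 × 6371 ≈ 9841 km, so the target fraction is f = 8500/9841 ≈ 0.864.
Interpolate at f ≈ 0.864 with slerp weights a = sin((1−f)δ)/sin δ ≈ 0.209, b = sin(fδ)/sin δ ≈ 0.972.
p = a·p₁ + b·p₂ ≈ (0.407, 0.009, 0.913); φ = arcsin(p_z) ≈ 65.97°, λ = atan2(p_y, p_x) ≈ 1.24°.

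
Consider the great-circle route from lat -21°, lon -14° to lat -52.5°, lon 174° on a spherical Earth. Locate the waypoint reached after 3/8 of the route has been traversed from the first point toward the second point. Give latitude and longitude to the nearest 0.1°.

≈ lat -60.5°, lon -20.6°

The haversine formula gives a central angle δ ≈ 1.853 rad (106.2°) between the endpoints.
Interpolate at f = 3/8 with slerp weights a = sin((1−f)δ)/sin δ ≈ 0.954, b = sin(fδ)/sin δ ≈ 0.667.
p = a·p₁ + b·p₂ ≈ (0.460, -0.173, -0.871); φ = arcsin(p_z) ≈ -60.54°, λ = atan2(p_y, p_x) ≈ -20.59°.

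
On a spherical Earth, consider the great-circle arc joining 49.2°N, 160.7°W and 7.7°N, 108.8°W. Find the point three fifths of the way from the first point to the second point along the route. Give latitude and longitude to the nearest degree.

Write both endpoints as unit vectors p₁, p₂ with components (cos φ cos λ, cos φ sin λ, sin φ).
The central angle between the endpoints is δ = arccos(p₁·p₂) ≈ 1.046 rad (59.9°).
Interpolate at f = 3/5 with slerp weights a = sin((1−f)δ)/sin δ ≈ 0.469, b = sin(fδ)/sin δ ≈ 0.679.
p = a·p₁ + b·p₂ ≈ (-0.506, -0.738, 0.446); φ = arcsin(p_z) ≈ 26.51°, λ = atan2(p_y, p_x) ≈ -124.45°.

≈ 27°N, 124°W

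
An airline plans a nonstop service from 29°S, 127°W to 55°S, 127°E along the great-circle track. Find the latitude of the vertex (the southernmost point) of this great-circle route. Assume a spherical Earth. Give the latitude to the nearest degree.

The great circle lies in the plane with unit normal n̂ = (p₁ × p₂)/|p₁ × p₂|.
Here n̂_z ≈ -0.499; the vertex latitude is φ_max = arccos|n̂_z| ≈ 60.1°.

≈ 60°S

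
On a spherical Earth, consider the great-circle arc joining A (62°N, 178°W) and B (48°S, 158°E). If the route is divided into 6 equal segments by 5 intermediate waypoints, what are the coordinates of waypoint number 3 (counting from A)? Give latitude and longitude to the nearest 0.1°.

≈ (7.1°N, 167.9°E)

From cos δ = sin φ₁ sin φ₂ + cos φ₁ cos φ₂ cos Δλ, the central angle is δ ≈ 1.949 rad (111.7°).
Interpolate at f = 3/6 with slerp weights a = sin((1−f)δ)/sin δ ≈ 0.890, b = sin(fδ)/sin δ ≈ 0.890.
p = a·p₁ + b·p₂ ≈ (-0.970, 0.209, 0.124); φ = arcsin(p_z) ≈ 7.15°, λ = atan2(p_y, p_x) ≈ 167.87°.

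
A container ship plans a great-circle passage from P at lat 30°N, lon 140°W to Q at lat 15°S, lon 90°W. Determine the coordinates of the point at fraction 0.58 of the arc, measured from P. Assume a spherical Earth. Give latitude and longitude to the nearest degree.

Convert each endpoint to a unit vector on the sphere (x = cos φ cos λ, y = cos φ sin λ, z = sin φ).
The central angle between the endpoints is δ = arccos(p₁·p₂) ≈ 1.150 rad (65.9°).
Interpolate at f = 0.58 with slerp weights a = sin((1−f)δ)/sin δ ≈ 0.509, b = sin(fδ)/sin δ ≈ 0.678.
p = a·p₁ + b·p₂ ≈ (-0.338, -0.938, 0.079); φ = arcsin(p_z) ≈ 4.53°, λ = atan2(p_y, p_x) ≈ -109.79°.

≈ lat 5°N, lon 110°W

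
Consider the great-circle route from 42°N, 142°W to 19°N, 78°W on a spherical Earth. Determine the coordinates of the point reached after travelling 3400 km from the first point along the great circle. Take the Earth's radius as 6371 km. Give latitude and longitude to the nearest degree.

Write both endpoints as unit vectors p₁, p₂ with components (cos φ cos λ, cos φ sin λ, sin φ).
The central angle between the endpoints is δ = arccos(p₁·p₂) ≈ 1.017 rad (58.3°). The total great-circle distance is δ·R ≈ 1.017 × 6371 ≈ 6480 km, so the target fraction is f = 3400/6480 ≈ 0.525.
Interpolate at f ≈ 0.525 with slerp weights a = sin((1−f)δ)/sin δ ≈ 0.546, b = sin(fδ)/sin δ ≈ 0.598.
p = a·p₁ + b·p₂ ≈ (-0.202, -0.803, 0.560); φ = arcsin(p_z) ≈ 34.08°, λ = atan2(p_y, p_x) ≈ -104.15°.

≈ 34°N, 104°W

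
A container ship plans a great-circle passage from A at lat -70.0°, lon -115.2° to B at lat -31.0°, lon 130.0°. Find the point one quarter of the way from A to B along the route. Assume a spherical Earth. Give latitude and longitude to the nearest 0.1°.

≈ lat -72.4°, lon -170.1°

The haversine formula gives a central angle δ ≈ 1.201 rad (68.8°) between the endpoints.
Interpolate at f = 1/4 with slerp weights a = sin((1−f)δ)/sin δ ≈ 0.841, b = sin(fδ)/sin δ ≈ 0.317.
p = a·p₁ + b·p₂ ≈ (-0.297, -0.052, -0.953); φ = arcsin(p_z) ≈ -72.44°, λ = atan2(p_y, p_x) ≈ -170.11°.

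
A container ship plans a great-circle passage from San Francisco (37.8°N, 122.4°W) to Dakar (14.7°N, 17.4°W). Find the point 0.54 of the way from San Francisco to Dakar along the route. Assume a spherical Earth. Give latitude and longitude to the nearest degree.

≈ (38°N, 58°W)

Write both endpoints as unit vectors p₁, p₂ with components (cos φ cos λ, cos φ sin λ, sin φ).
The central angle between the endpoints is δ = arccos(p₁·p₂) ≈ 1.613 rad (92.4°).
Interpolate at f = 0.54 with slerp weights a = sin((1−f)δ)/sin δ ≈ 0.676, b = sin(fδ)/sin δ ≈ 0.766.
p = a·p₁ + b·p₂ ≈ (0.420, -0.673, 0.609); φ = arcsin(p_z) ≈ 37.51°, λ = atan2(p_y, p_x) ≈ -58.00°.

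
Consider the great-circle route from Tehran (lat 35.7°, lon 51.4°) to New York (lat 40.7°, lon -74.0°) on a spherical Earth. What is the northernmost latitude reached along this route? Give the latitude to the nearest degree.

The great circle lies in the plane with unit normal n̂ = (p₁ × p₂)/|p₁ × p₂|.
Here n̂_z ≈ -0.502; the vertex latitude is φ_max = arccos|n̂_z| ≈ 59.9°.
Check via Clairaut: cos φ_max = |cos φ₁| · sin C = cos(35.7°)·sin(38.2°) ≈ 0.502, again giving ≈ 59.9°.

≈ 60°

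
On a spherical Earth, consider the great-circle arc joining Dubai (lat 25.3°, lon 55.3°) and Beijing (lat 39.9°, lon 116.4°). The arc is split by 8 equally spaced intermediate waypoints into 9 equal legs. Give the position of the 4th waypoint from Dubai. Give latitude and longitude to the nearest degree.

≈ lat 36°, lon 80°

The haversine formula gives a central angle δ ≈ 0.916 rad (52.5°) between the endpoints.
Interpolate at f = 4/9 with slerp weights a = sin((1−f)δ)/sin δ ≈ 0.614, b = sin(fδ)/sin δ ≈ 0.499.
p = a·p₁ + b·p₂ ≈ (0.146, 0.800, 0.583); φ = arcsin(p_z) ≈ 35.64°, λ = atan2(p_y, p_x) ≈ 79.66°.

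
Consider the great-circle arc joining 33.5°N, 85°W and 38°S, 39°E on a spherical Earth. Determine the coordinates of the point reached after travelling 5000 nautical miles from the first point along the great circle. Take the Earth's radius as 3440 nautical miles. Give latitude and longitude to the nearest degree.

Convert each endpoint to a unit vector on the sphere (x = cos φ cos λ, y = cos φ sin λ, z = sin φ).
The central angle between the endpoints is δ = arccos(p₁·p₂) ≈ 2.356 rad (135.0°). The total great-circle distance is δ·R ≈ 2.356 × 3440 ≈ 8106 nmi, so the target fraction is f = 5000/8106 ≈ 0.617.
Interpolate at f ≈ 0.617 with slerp weights a = sin((1−f)δ)/sin δ ≈ 1.111, b = sin(fδ)/sin δ ≈ 1.405.
p = a·p₁ + b·p₂ ≈ (0.941, -0.226, -0.252); φ = arcsin(p_z) ≈ -14.59°, λ = atan2(p_y, p_x) ≈ -13.50°.

≈ 15°S, 14°W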